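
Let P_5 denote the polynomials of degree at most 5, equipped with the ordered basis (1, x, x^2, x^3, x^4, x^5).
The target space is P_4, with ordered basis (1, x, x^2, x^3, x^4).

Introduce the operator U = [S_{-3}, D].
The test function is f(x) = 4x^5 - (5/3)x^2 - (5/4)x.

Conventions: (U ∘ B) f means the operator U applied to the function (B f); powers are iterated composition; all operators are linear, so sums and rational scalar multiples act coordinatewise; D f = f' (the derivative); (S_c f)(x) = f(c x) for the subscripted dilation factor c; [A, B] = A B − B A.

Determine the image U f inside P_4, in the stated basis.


g(x) = 6480x^4 + 40x - 5

D f = 20x^4 - (10/3)x - 5/4
S_{-3} D f = 1620x^4 + 10x - 5/4
S_{-3} f = -972x^5 - 15x^2 + (15/4)x
D S_{-3} f = -4860x^4 - 30x + 15/4
[S_{-3}, D] f = 6480x^4 + 40x - 5


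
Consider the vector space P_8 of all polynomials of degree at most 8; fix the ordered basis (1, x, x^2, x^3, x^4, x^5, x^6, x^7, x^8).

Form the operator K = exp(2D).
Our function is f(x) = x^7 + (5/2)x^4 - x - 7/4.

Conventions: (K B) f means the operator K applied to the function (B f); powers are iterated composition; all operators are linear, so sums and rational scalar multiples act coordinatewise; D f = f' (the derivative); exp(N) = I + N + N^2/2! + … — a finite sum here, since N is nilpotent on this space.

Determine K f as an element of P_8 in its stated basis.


g(x) = x^7 + 14x^6 + 84x^5 + (565/2)x^4 + 580x^3 + 732x^2 + 527x + 657/4

order-1 term: 14x^6 + 20x^3 - 2
order-2 term: 84x^5 + 60x^2
order-3 term: 280x^4 + 80x
order-4 term: 560x^3 + 40
order-5 term: 672x^2
order-6 term: 448x
order-7 term: 128
the series for exp(2D) f terminates at order 7
exp(2D) f = x^7 + 14x^6 + 84x^5 + (565/2)x^4 + 580x^3 + 732x^2 + 527x + 657/4


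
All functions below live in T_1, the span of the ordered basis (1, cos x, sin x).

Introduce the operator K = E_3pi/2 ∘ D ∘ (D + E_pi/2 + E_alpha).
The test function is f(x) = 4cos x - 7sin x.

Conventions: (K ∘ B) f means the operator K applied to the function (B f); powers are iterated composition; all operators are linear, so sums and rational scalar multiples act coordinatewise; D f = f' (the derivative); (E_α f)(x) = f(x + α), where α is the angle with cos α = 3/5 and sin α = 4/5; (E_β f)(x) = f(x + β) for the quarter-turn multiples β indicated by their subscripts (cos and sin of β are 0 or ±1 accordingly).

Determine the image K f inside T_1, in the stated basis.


the result is g(x) = -(86/5)cos x - (77/5)sin x

D f = -7cos x - 4sin x
E_pi/2 f = -7cos x - 4sin x
E_alpha f = -(16/5)cos x - (37/5)sin x
(D + E_pi/2 + E_alpha) f = -(86/5)cos x - (77/5)sin x
D (D + E_pi/2 + E_alpha) f = -(77/5)cos x + (86/5)sin x
E_3pi/2 D (D + E_pi/2 + E_alpha) f = -(86/5)cos x - (77/5)sin x


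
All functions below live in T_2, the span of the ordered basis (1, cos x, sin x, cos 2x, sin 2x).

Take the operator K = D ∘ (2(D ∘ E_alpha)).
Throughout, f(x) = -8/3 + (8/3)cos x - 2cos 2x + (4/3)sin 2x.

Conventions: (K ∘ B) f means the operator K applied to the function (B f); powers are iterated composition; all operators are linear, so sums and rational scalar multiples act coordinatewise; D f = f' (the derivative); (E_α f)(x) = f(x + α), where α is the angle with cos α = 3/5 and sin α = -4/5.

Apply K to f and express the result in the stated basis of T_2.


E_alpha f = -8/3 + (8/5)cos x + (32/15)sin x - (18/25)cos 2x - (172/75)sin 2x
D E_alpha f = (32/15)cos x - (8/5)sin x - (344/75)cos 2x + (36/25)sin 2x
(2(D ∘ E_alpha)) f = (64/15)cos x - (16/5)sin x - (688/75)cos 2x + (72/25)sin 2x
D (2(D ∘ E_alpha)) f = -(16/5)cos x - (64/15)sin x + (144/25)cos 2x + (1376/75)sin 2x

g(x) = -(16/5)cos x - (64/15)sin x + (144/25)cos 2x + (1376/75)sin 2x


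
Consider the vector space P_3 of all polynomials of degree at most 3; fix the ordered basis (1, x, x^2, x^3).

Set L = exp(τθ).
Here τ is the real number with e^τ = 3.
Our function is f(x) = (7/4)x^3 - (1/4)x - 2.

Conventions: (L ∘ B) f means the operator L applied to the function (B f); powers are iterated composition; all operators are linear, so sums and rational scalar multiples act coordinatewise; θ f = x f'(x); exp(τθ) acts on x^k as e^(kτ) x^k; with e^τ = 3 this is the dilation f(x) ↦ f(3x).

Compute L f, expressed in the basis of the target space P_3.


exp(τθ) x^k = e^(kτ) x^k; with e^τ = 3 this sends x^k to 3^k x^k
x ↦ 3 x
x^3 ↦ 27 x^3
applying this coordinatewise to f: exp(τθ) f = (189/4)x^3 - (3/4)x - 2

the image equals g(x) = (189/4)x^3 - (3/4)x - 2


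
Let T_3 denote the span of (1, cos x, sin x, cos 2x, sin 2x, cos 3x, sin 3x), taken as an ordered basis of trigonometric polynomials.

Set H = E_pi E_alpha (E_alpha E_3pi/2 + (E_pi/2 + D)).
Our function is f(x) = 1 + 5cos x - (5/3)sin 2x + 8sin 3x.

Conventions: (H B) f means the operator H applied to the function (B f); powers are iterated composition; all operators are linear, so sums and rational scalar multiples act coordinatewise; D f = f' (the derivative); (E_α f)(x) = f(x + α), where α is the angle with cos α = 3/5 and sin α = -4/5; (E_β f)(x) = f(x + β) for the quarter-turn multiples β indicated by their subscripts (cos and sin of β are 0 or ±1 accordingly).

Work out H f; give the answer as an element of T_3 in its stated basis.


g(x) = 2 - (16/5)cos x + (37/5)sin x + (86/375)cos 2x - (634/125)sin 2x + (139976/15625)cos 3x - (5632/15625)sin 3x

E_3pi/2 f = 1 + 5sin x + (5/3)sin 2x + 8cos 3x
E_alpha E_3pi/2 f = 1 - 4cos x + 3sin x - (8/5)cos 2x - (7/15)sin 2x - (936/125)cos 3x + (352/125)sin 3x
E_pi/2 f = 1 - 5sin x + (5/3)sin 2x - 8cos 3x
D f = -5sin x - (10/3)cos 2x + 24cos 3x
(E_pi/2 + D) f = 1 - 10sin x - (10/3)cos 2x + (5/3)sin 2x + 16cos 3x
(E_alpha E_3pi/2 + (E_pi/2 + D)) f = 2 - 4cos x - 7sin x - (74/15)cos 2x + (6/5)sin 2x + (1064/125)cos 3x + (352/125)sin 3x
E_alpha (E_alpha E_3pi/2 + (E_pi/2 + D)) f = 2 + (16/5)cos x - (37/5)sin x + (86/375)cos 2x - (634/125)sin 2x - (139976/15625)cos 3x + (5632/15625)sin 3x
E_pi E_alpha (E_alpha E_3pi/2 + (E_pi/2 + D)) f = 2 - (16/5)cos x + (37/5)sin x + (86/375)cos 2x - (634/125)sin 2x + (139976/15625)cos 3x - (5632/15625)sin 3x


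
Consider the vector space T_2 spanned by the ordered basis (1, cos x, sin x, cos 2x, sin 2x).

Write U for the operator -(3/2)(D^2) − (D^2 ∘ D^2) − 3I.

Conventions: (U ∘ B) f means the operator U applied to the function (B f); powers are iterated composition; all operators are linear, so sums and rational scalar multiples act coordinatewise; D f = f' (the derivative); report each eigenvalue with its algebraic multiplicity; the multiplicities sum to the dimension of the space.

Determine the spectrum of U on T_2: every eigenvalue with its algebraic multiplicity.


λ = -13 (multiplicity 2), λ = -3 (multiplicity 1), λ = -5/2 (multiplicity 2)

image of 1: -3
image of cos x: -(5/2)cos x
image of sin x: -(5/2)sin x
image of cos 2x: -13cos 2x
image of sin 2x: -13sin 2x
the matrix is diagonal; its diagonal is (-3, -5/2, -5/2, -13, -13)
for a triangular matrix the eigenvalues are the diagonal entries, with algebraic multiplicity their repetition count


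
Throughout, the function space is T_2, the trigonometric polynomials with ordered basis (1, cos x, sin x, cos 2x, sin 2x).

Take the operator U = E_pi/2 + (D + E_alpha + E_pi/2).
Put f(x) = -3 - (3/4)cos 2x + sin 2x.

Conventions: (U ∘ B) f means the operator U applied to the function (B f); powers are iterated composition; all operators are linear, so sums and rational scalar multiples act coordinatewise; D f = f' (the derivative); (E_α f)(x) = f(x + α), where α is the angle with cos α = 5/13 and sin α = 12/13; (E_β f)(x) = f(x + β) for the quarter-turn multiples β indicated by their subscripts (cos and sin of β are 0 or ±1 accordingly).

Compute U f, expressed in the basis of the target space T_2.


the image equals g(x) = -9 + (3203/676)cos 2x - (227/338)sin 2x

E_pi/2 f = -3 + (3/4)cos 2x - sin 2x
D f = 2cos 2x + (3/2)sin 2x
E_alpha f = -3 + (837/676)cos 2x - (29/169)sin 2x
E_pi/2 f = -3 + (3/4)cos 2x - sin 2x
(D + E_alpha + E_pi/2) f = -6 + (674/169)cos 2x + (111/338)sin 2x
(E_pi/2 + (D + E_alpha + E_pi/2)) f = -9 + (3203/676)cos 2x - (227/338)sin 2x


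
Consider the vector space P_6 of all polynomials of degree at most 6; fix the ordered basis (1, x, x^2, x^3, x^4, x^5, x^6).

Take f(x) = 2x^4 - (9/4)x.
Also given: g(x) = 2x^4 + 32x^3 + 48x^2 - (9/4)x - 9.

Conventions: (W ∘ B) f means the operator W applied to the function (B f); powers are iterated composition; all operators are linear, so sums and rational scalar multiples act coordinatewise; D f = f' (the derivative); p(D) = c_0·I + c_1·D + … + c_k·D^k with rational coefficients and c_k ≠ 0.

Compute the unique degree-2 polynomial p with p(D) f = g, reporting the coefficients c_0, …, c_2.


p(D) = I + 4·D + 2·D^2, i.e. c_0 = 1, c_1 = 4, c_2 = 2

D^0 f = 2x^4 - (9/4)x
D^1 f = 8x^3 - 9/4
D^2 f = 24x^2
matching coefficients of g against c_0 f + c_1 Df + … from the top degree down determines the c_i
solution: c_0 = 1, c_1 = 4, c_2 = 2


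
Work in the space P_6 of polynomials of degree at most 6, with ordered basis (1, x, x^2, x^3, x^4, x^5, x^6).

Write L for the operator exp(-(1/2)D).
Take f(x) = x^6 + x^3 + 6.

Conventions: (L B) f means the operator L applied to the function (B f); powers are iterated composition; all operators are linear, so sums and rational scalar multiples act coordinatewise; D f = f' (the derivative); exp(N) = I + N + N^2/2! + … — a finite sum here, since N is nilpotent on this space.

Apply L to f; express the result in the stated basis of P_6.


order-1 term: -3x^5 - (3/2)x^2
order-2 term: (15/4)x^4 + (3/4)x
order-3 term: -(5/2)x^3 - 1/8
order-4 term: (15/16)x^2
order-5 term: -(3/16)x
order-6 term: 1/64
the series for exp(-(1/2)D) f terminates at order 6
exp(-(1/2)D) f = x^6 - 3x^5 + (15/4)x^4 - (3/2)x^3 - (9/16)x^2 + (9/16)x + 377/64

the image equals g(x) = x^6 - 3x^5 + (15/4)x^4 - (3/2)x^3 - (9/16)x^2 + (9/16)x + 377/64


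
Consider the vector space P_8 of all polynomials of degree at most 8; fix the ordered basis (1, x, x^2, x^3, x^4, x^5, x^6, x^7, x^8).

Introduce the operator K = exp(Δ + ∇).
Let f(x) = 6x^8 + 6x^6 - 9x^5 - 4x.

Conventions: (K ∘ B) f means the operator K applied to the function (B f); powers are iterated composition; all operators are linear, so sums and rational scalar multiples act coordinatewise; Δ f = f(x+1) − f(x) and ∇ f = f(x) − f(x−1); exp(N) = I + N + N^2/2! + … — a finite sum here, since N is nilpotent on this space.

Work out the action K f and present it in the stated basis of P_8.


the result is g(x) = 6x^8 + 96x^7 + 678x^6 + 3423x^5 + 13710x^4 + 39144x^3 + 77244x^2 + 97604x + 58486

order-1 term: 96x^7 + 744x^5 - 90x^4 + 912x^3 - 180x^2 + 168x - 26
order-2 term: 672x^6 + 7080x^4 - 360x^3 + 12192x^2 - 720x + 1920
order-3 term: 2688x^5 + 27840x^3 - 720x^2 + 37824x - 720
order-4 term: 6720x^4 + 55200x^2 - 720x + 34176
order-5 term: 10752x^3 + 54912x - 288
order-6 term: 10752x^2 + 21888
order-7 term: 6144x
order-8 term: 1536
the series for exp(Δ + ∇) f terminates at order 8
exp(Δ + ∇) f = 6x^8 + 96x^7 + 678x^6 + 3423x^5 + 13710x^4 + 39144x^3 + 77244x^2 + 97604x + 58486


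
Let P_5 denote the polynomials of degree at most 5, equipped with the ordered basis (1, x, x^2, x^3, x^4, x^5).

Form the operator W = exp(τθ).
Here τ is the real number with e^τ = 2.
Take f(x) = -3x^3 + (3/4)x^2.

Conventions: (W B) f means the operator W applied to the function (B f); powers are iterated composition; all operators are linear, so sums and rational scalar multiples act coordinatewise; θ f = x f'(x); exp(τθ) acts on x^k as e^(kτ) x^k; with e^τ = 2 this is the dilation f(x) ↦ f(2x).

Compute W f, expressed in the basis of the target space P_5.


g(x) = -24x^3 + 3x^2

exp(τθ) x^k = e^(kτ) x^k; with e^τ = 2 this sends x^k to 2^k x^k
x^2 ↦ 4 x^2
x^3 ↦ 8 x^3
applying this coordinatewise to f: exp(τθ) f = -24x^3 + 3x^2


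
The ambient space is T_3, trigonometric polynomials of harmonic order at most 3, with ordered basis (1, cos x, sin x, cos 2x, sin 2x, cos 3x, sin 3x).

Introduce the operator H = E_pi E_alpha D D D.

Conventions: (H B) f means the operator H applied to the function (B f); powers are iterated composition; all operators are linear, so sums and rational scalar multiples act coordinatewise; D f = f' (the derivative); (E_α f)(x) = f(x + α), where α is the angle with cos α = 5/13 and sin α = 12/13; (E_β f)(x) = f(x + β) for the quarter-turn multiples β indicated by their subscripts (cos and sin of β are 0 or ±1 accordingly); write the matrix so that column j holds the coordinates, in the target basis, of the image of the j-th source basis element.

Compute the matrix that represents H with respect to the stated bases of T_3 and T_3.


the matrix is [[0, 0, 0, 0, 0, 0, 0]; [0, -12/13, 5/13, 0, 0, 0, 0]; [0, -5/13, -12/13, 0, 0, 0, 0]; [0, 0, 0, 960/169, 952/169, 0, 0]; [0, 0, 0, -952/169, 960/169, 0, 0]; [0, 0, 0, 0, 0, 22356/2197, -54945/2197]; [0, 0, 0, 0, 0, 54945/2197, 22356/2197]] (rows listed top to bottom)

image of 1: 0
image of cos x: -(12/13)cos x - (5/13)sin x
image of sin x: (5/13)cos x - (12/13)sin x
image of cos 2x: (960/169)cos 2x - (952/169)sin 2x
image of sin 2x: (952/169)cos 2x + (960/169)sin 2x
image of cos 3x: (22356/2197)cos 3x + (54945/2197)sin 3x
image of sin 3x: -(54945/2197)cos 3x + (22356/2197)sin 3x
each image's coordinates form column j of the matrix


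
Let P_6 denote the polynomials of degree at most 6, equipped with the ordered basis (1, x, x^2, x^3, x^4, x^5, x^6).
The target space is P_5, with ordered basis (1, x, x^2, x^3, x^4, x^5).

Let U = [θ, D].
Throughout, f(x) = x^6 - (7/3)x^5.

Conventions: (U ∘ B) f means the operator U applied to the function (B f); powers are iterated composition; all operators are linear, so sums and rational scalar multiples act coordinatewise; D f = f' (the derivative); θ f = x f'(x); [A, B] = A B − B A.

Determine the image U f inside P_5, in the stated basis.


the image equals g(x) = -6x^5 + (35/3)x^4

D f = 6x^5 - (35/3)x^4
θ D f = 30x^5 - (140/3)x^4
θ f = 6x^6 - (35/3)x^5
D θ f = 36x^5 - (175/3)x^4
[θ, D] f = -6x^5 + (35/3)x^4


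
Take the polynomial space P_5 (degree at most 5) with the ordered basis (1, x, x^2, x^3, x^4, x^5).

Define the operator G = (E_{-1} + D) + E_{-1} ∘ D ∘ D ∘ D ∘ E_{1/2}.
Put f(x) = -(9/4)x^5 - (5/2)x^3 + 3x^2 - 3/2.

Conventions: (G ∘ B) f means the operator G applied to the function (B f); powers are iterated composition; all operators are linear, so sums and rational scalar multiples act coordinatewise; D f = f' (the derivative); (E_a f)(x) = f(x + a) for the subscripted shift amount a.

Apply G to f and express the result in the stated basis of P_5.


the image equals g(x) = -(9/4)x^5 - 25x^3 - (219/2)x^2 + (465/4)x - 85/2

E_{-1} f = -(9/4)x^5 + (45/4)x^4 - 25x^3 + 33x^2 - (99/4)x + 25/4
D f = -(45/4)x^4 - (15/2)x^2 + 6x
(E_{-1} + D) f = -(9/4)x^5 - 25x^3 + (51/2)x^2 - (75/4)x + 25/4
E_{1/2} f = -(9/4)x^5 - (45/8)x^4 - (65/8)x^3 - (57/16)x^2 + (27/64)x - 145/128
D E_{1/2} f = -(45/4)x^4 - (45/2)x^3 - (195/8)x^2 - (57/8)x + 27/64
D D E_{1/2} f = -45x^3 - (135/2)x^2 - (195/4)x - 57/8
D (D ∘ D ∘ E_{1/2}) f = -135x^2 - 135x - 195/4
E_{-1} D (D ∘ D ∘ E_{1/2}) f = -135x^2 + 135x - 195/4
((E_{-1} + D) + E_{-1} ∘ D ∘ D ∘ D ∘ E_{1/2}) f = -(9/4)x^5 - 25x^3 - (219/2)x^2 + (465/4)x - 85/2


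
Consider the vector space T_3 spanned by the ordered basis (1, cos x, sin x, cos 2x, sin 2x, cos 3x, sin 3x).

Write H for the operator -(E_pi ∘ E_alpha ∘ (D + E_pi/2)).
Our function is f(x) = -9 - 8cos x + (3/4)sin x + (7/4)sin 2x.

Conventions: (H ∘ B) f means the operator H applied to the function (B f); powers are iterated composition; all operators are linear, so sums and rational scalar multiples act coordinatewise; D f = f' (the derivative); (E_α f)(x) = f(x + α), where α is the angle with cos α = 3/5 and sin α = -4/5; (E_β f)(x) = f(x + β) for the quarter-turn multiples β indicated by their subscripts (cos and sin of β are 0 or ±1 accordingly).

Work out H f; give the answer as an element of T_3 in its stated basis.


D f = (3/4)cos x + 8sin x + (7/2)cos 2x
E_pi/2 f = -9 + (3/4)cos x + 8sin x - (7/4)sin 2x
(D + E_pi/2) f = -9 + (3/2)cos x + 16sin x + (7/2)cos 2x - (7/4)sin 2x
E_alpha (D + E_pi/2) f = -9 - (119/10)cos x + (54/5)sin x + (7/10)cos 2x + (77/20)sin 2x
E_pi E_alpha (D + E_pi/2) f = -9 + (119/10)cos x - (54/5)sin x + (7/10)cos 2x + (77/20)sin 2x
(-(E_pi ∘ E_alpha ∘ (D + E_pi/2))) f = 9 - (119/10)cos x + (54/5)sin x - (7/10)cos 2x - (77/20)sin 2x

the result is g(x) = 9 - (119/10)cos x + (54/5)sin x - (7/10)cos 2x - (77/20)sin 2x


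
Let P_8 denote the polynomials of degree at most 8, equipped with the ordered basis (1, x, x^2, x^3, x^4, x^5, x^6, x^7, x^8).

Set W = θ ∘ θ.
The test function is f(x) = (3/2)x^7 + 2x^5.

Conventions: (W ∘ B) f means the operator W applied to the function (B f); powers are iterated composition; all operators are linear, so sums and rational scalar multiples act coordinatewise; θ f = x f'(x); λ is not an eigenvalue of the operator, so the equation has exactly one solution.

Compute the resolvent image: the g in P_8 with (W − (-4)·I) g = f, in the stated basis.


write g with unknown coordinates in the stated basis and equate coefficients in (W − (-4)·I) g = f
solving from the highest basis element down gives g = (3/106)x^7 + (2/29)x^5
check: W g = (147/106)x^7 + (50/29)x^5
so W g − (-4)·g = (3/2)x^7 + 2x^5 = f ✓

g(x) = (3/106)x^7 + (2/29)x^5


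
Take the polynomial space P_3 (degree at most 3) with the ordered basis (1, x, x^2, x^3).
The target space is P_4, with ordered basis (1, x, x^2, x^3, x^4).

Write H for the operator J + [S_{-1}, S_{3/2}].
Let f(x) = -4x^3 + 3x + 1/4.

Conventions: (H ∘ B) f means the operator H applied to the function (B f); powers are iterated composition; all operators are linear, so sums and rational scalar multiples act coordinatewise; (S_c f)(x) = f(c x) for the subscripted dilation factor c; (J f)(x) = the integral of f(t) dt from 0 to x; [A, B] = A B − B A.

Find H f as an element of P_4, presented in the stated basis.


J f = -x^4 + (3/2)x^2 + (1/4)x
S_{3/2} f = -(27/2)x^3 + (9/2)x + 1/4
S_{-1} S_{3/2} f = (27/2)x^3 - (9/2)x + 1/4
S_{-1} f = 4x^3 - 3x + 1/4
S_{3/2} S_{-1} f = (27/2)x^3 - (9/2)x + 1/4
[S_{-1}, S_{3/2}] f = 0
(J + [S_{-1}, S_{3/2}]) f = -x^4 + (3/2)x^2 + (1/4)x

g(x) = -x^4 + (3/2)x^2 + (1/4)x


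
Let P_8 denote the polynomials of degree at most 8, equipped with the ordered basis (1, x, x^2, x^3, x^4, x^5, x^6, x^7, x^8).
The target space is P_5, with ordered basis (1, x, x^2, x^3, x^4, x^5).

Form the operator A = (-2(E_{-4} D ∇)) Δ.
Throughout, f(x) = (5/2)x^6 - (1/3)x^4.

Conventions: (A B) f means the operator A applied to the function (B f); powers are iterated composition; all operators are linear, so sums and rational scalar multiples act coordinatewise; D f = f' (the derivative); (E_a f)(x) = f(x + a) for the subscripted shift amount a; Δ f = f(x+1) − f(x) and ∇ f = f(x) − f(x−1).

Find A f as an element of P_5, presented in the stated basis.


Δ f = 15x^5 + (75/2)x^4 + (146/3)x^3 + (71/2)x^2 + (41/3)x + 13/6
∇ Δ f = 75x^4 + 71x^2 + 13/3
D ∇ Δ f = 300x^3 + 142x
E_{-4} D ∇ Δ f = 300x^3 - 3600x^2 + 14542x - 19768
(-2(E_{-4} D ∇)) Δ f = -600x^3 + 7200x^2 - 29084x + 39536

g(x) = -600x^3 + 7200x^2 - 29084x + 39536


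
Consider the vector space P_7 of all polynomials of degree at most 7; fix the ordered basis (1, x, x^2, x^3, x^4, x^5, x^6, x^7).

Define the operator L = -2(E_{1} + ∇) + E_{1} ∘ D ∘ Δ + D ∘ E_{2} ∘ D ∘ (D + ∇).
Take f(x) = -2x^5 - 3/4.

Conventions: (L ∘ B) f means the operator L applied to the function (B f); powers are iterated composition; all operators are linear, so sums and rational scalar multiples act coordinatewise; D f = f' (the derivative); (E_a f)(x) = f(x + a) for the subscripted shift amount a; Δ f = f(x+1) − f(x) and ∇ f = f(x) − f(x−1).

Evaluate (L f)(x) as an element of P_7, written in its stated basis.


the image equals g(x) = 4x^5 + 40x^4 - 40x^3 - 340x^2 - 1120x - 1801/2

E_{1} f = -2x^5 - 10x^4 - 20x^3 - 20x^2 - 10x - 11/4
∇ f = -10x^4 + 20x^3 - 20x^2 + 10x - 2
(E_{1} + ∇) f = -2x^5 - 20x^4 - 40x^2 - 19/4
(-2(E_{1} + ∇)) f = 4x^5 + 40x^4 + 80x^2 + 19/2
Δ f = -10x^4 - 20x^3 - 20x^2 - 10x - 2
D Δ f = -40x^3 - 60x^2 - 40x - 10
E_{1} D Δ f = -40x^3 - 180x^2 - 280x - 150
D f = -10x^4
∇ f = -10x^4 + 20x^3 - 20x^2 + 10x - 2
(D + ∇) f = -20x^4 + 20x^3 - 20x^2 + 10x - 2
D (D + ∇) f = -80x^3 + 60x^2 - 40x + 10
E_{2} D (D + ∇) f = -80x^3 - 420x^2 - 760x - 470
D E_{2} D (D + ∇) f = -240x^2 - 840x - 760
(-2(E_{1} + ∇) + E_{1} ∘ D ∘ Δ + D ∘ E_{2} ∘ D ∘ (D + ∇)) f = 4x^5 + 40x^4 - 40x^3 - 340x^2 - 1120x - 1801/2


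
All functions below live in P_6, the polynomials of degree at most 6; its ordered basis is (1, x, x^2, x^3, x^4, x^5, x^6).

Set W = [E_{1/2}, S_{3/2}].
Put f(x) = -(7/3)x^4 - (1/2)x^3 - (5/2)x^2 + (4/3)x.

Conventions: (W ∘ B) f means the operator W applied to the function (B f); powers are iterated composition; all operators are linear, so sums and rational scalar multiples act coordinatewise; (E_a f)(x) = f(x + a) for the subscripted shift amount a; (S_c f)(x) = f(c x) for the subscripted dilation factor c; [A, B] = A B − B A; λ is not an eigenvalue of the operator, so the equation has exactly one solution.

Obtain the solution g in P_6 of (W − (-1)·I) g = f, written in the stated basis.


write g with unknown coordinates in the stated basis and equate coefficients in (W − (-1)·I) g = f
solving from the highest basis element down gives g = -(7/3)x^4 + (59/8)x^3 - (653/128)x^2 - (1621/1536)x + 401/1536
check: W g = -(63/8)x^3 + (333/128)x^2 + (1223/512)x - 401/1536
so W g − (-1)·g = -(7/3)x^4 - (1/2)x^3 - (5/2)x^2 + (4/3)x = f ✓

g(x) = -(7/3)x^4 + (59/8)x^3 - (653/128)x^2 - (1621/1536)x + 401/1536


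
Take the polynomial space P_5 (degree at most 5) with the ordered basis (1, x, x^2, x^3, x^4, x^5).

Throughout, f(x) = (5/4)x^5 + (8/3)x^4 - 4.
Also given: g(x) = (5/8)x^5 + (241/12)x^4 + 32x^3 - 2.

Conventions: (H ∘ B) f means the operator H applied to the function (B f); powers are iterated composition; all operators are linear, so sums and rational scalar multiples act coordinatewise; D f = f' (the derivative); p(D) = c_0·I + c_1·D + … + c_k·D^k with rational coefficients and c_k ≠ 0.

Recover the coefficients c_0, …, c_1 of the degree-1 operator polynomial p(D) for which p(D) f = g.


D^0 f = (5/4)x^5 + (8/3)x^4 - 4
D^1 f = (25/4)x^4 + (32/3)x^3
matching coefficients of g against c_0 f + c_1 Df + … from the top degree down determines the c_i
solution: c_0 = 1/2, c_1 = 3

c_0 = 1/2, c_1 = 3


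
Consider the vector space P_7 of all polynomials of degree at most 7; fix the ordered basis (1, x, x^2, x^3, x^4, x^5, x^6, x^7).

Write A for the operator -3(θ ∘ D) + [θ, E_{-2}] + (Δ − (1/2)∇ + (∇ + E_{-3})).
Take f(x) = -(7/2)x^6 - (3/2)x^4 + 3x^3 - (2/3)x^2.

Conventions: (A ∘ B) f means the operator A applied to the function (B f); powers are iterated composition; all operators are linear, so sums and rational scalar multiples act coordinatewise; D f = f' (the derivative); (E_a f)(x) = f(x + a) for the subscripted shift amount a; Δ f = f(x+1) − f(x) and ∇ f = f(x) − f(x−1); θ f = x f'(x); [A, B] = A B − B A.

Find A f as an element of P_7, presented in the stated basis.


the result is g(x) = -(7/2)x^6 + (609/2)x^5 - (321/4)x^4 + 159x^3 - (11789/12)x^2 + (5212/3)x - 1241

D f = -21x^5 - 6x^3 + 9x^2 - (4/3)x
θ D f = -105x^5 - 18x^3 + 18x^2 - (4/3)x
(-3(θ ∘ D)) f = 315x^5 + 54x^3 - 54x^2 + 4x
E_{-2} f = -(7/2)x^6 + 42x^5 - (423/2)x^4 + 575x^3 - (2684/3)x^2 + (2276/3)x - 824/3
θ E_{-2} f = -21x^6 + 210x^5 - 846x^4 + 1725x^3 - (5368/3)x^2 + (2276/3)x
θ f = -21x^6 - 6x^4 + 9x^3 - (4/3)x^2
E_{-2} θ f = -21x^6 + 252x^5 - 1266x^4 + 3417x^3 - (15718/3)x^2 + (13012/3)x - 4552/3
[θ, E_{-2}] f = -42x^5 + 420x^4 - 1692x^3 + 3450x^2 - (10736/3)x + 4552/3
Δ f = -21x^5 - (105/2)x^4 - 76x^3 - (105/2)x^2 - (58/3)x - 8/3
∇ f = -21x^5 + (105/2)x^4 - 76x^3 + (141/2)x^2 - (112/3)x + 26/3
(-(1/2)∇) f = (21/2)x^5 - (105/4)x^4 + 38x^3 - (141/4)x^2 + (56/3)x - 13/3
∇ f = -21x^5 + (105/2)x^4 - 76x^3 + (141/2)x^2 - (112/3)x + 26/3
E_{-3} f = -(7/2)x^6 + 63x^5 - 474x^4 + 1911x^3 - (26167/6)x^2 + 5350x - 2760
(∇ + E_{-3}) f = -(7/2)x^6 + 42x^5 - (843/2)x^4 + 1835x^3 - (12872/3)x^2 + (15938/3)x - 8254/3
(Δ − (1/2)∇ + (∇ + E_{-3})) f = -(7/2)x^6 + (63/2)x^5 - (2001/4)x^4 + 1797x^3 - (52541/12)x^2 + 5312x - 8275/3
(-3(θ ∘ D) + [θ, E_{-2}] + (Δ − (1/2)∇ + (∇ + E_{-3}))) f = -(7/2)x^6 + (609/2)x^5 - (321/4)x^4 + 159x^3 - (11789/12)x^2 + (5212/3)x - 1241


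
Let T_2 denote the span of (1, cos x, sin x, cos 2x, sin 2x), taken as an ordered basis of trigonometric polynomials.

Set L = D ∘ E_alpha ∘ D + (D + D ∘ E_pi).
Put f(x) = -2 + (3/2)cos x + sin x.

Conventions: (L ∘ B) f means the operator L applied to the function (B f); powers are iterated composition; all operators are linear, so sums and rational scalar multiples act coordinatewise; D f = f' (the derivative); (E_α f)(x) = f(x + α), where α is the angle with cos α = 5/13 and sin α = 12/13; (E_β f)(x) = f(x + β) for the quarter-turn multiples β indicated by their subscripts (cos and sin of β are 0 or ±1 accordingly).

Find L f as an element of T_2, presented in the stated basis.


g(x) = -(3/2)cos x + sin x

D f = cos x - (3/2)sin x
E_alpha D f = -cos x - (3/2)sin x
D E_alpha D f = -(3/2)cos x + sin x
D f = cos x - (3/2)sin x
E_pi f = -2 - (3/2)cos x - sin x
D E_pi f = -cos x + (3/2)sin x
(D + D ∘ E_pi) f = 0
(D ∘ E_alpha ∘ D + (D + D ∘ E_pi)) f = -(3/2)cos x + sin x


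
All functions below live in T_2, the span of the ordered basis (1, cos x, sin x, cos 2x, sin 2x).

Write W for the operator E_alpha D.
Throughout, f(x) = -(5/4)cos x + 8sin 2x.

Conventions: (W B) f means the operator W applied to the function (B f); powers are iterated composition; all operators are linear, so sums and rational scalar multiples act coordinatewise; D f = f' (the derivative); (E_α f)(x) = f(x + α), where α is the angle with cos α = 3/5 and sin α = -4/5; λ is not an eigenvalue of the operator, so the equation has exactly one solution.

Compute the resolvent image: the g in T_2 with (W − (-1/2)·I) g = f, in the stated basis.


write g with unknown coordinates in the stated basis and equate coefficients in (W − (-1/2)·I) g = f
solving from the highest basis element down gives g = -(65/82)cos x - (15/41)sin x + (448/617)cos 2x + (1936/617)sin 2x
check: W g = -(35/41)cos x + (15/82)sin x - (224/617)cos 2x + (3968/617)sin 2x
so W g − (-1/2)·g = -(5/4)cos x + 8sin 2x = f ✓

the image equals g(x) = -(65/82)cos x - (15/41)sin x + (448/617)cos 2x + (1936/617)sin 2x


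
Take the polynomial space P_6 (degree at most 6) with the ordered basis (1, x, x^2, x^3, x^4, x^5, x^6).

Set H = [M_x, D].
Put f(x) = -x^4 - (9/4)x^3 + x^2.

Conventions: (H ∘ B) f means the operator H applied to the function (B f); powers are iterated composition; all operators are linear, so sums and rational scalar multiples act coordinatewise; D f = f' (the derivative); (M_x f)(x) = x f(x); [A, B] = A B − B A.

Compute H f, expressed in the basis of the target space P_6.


the image equals g(x) = x^4 + (9/4)x^3 - x^2

D f = -4x^3 - (27/4)x^2 + 2x
M_x D f = -4x^4 - (27/4)x^3 + 2x^2
M_x f = -x^5 - (9/4)x^4 + x^3
D M_x f = -5x^4 - 9x^3 + 3x^2
[M_x, D] f = x^4 + (9/4)x^3 - x^2


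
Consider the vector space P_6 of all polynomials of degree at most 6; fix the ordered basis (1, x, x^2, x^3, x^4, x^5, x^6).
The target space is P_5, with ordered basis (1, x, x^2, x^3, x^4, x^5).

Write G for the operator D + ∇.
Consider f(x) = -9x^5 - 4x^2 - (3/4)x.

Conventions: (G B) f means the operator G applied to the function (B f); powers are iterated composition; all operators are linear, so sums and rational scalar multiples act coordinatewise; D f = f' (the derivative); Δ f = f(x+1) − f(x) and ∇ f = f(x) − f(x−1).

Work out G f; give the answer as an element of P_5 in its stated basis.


D f = -45x^4 - 8x - 3/4
∇ f = -45x^4 + 90x^3 - 90x^2 + 37x - 23/4
(D + ∇) f = -90x^4 + 90x^3 - 90x^2 + 29x - 13/2

the result is g(x) = -90x^4 + 90x^3 - 90x^2 + 29x - 13/2


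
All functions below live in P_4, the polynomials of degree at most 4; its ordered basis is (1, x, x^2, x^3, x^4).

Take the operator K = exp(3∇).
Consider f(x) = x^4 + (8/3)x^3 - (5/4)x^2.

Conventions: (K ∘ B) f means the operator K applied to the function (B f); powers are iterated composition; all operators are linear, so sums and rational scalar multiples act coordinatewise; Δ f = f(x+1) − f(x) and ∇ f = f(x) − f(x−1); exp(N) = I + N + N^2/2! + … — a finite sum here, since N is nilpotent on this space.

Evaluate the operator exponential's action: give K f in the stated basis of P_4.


order-1 term: 12x^3 + 6x^2 - (39/2)x + 35/4
order-2 term: 54x^2 - 36x - 81/4
order-3 term: 108x - 90
order-4 term: 81
the series for exp(3∇) f terminates at order 4
exp(3∇) f = x^4 + (44/3)x^3 + (235/4)x^2 + (105/2)x - 41/2

the result is g(x) = x^4 + (44/3)x^3 + (235/4)x^2 + (105/2)x - 41/2


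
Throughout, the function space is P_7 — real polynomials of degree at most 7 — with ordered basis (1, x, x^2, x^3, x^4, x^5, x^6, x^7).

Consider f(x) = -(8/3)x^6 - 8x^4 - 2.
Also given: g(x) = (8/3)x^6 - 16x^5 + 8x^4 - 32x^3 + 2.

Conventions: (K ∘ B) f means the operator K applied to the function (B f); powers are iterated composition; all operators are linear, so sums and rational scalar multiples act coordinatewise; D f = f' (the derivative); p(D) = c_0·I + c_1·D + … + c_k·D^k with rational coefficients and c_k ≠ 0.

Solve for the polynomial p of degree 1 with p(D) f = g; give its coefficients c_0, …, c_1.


D^0 f = -(8/3)x^6 - 8x^4 - 2
D^1 f = -16x^5 - 32x^3
matching coefficients of g against c_0 f + c_1 Df + … from the top degree down determines the c_i
solution: c_0 = -1, c_1 = 1

c_0 = -1, c_1 = 1


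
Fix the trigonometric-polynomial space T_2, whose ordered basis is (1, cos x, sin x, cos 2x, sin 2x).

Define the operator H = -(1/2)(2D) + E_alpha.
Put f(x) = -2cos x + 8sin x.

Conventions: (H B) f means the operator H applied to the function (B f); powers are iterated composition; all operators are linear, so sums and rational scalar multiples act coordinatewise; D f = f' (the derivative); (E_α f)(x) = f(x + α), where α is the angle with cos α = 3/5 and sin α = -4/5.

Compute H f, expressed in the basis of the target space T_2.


D f = 8cos x + 2sin x
(2D) f = 16cos x + 4sin x
(-(1/2)(2D)) f = -8cos x - 2sin x
E_alpha f = -(38/5)cos x + (16/5)sin x
(-(1/2)(2D) + E_alpha) f = -(78/5)cos x + (6/5)sin x

g(x) = -(78/5)cos x + (6/5)sin x


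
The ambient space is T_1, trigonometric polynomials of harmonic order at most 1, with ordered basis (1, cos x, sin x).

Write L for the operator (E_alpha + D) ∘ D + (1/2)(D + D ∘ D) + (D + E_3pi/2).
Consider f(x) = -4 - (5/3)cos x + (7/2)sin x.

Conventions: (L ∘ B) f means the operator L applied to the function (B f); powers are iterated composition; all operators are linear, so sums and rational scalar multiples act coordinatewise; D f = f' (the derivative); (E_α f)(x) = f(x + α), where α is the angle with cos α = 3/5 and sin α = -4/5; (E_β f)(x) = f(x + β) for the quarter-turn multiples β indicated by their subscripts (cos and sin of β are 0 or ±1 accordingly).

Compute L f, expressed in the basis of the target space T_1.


D f = (7/2)cos x + (5/3)sin x
E_alpha D f = (23/30)cos x + (19/5)sin x
D D f = (5/3)cos x - (7/2)sin x
(E_alpha + D) D f = (73/30)cos x + (3/10)sin x
D f = (7/2)cos x + (5/3)sin x
D f = (7/2)cos x + (5/3)sin x
D D f = (5/3)cos x - (7/2)sin x
(D + D ∘ D) f = (31/6)cos x - (11/6)sin x
((1/2)(D + D ∘ D)) f = (31/12)cos x - (11/12)sin x
D f = (7/2)cos x + (5/3)sin x
E_3pi/2 f = -4 - (7/2)cos x - (5/3)sin x
(D + E_3pi/2) f = -4
((E_alpha + D) ∘ D + (1/2)(D + D ∘ D) + (D + E_3pi/2)) f = -4 + (301/60)cos x - (37/60)sin x

g(x) = -4 + (301/60)cos x - (37/60)sin x


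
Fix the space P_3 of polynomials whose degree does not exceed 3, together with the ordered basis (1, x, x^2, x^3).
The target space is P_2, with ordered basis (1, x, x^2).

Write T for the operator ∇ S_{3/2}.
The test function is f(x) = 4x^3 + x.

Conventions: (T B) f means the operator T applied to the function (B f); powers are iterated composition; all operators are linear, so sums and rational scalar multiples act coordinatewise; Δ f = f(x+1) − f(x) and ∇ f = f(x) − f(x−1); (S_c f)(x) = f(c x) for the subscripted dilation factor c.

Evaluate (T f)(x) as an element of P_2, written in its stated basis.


the image equals g(x) = (81/2)x^2 - (81/2)x + 15

S_{3/2} f = (27/2)x^3 + (3/2)x
∇ S_{3/2} f = (81/2)x^2 - (81/2)x + 15


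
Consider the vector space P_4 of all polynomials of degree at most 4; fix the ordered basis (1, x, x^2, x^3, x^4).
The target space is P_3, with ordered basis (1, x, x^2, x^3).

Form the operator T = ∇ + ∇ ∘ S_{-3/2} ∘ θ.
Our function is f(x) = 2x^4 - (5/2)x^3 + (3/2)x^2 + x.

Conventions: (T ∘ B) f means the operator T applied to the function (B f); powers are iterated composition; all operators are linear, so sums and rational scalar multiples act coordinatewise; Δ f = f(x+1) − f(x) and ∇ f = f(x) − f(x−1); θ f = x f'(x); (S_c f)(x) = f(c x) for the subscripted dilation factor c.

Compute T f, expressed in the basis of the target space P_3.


∇ f = 8x^3 - (39/2)x^2 + (37/2)x - 5
θ f = 8x^4 - (15/2)x^3 + 3x^2 + x
S_{-3/2} θ f = (81/2)x^4 + (405/16)x^3 + (27/4)x^2 - (3/2)x
∇ S_{-3/2} θ f = 162x^3 - (2673/16)x^2 + (1593/16)x - 375/16
(∇ + ∇ ∘ S_{-3/2} ∘ θ) f = 170x^3 - (2985/16)x^2 + (1889/16)x - 455/16

the result is g(x) = 170x^3 - (2985/16)x^2 + (1889/16)x - 455/16


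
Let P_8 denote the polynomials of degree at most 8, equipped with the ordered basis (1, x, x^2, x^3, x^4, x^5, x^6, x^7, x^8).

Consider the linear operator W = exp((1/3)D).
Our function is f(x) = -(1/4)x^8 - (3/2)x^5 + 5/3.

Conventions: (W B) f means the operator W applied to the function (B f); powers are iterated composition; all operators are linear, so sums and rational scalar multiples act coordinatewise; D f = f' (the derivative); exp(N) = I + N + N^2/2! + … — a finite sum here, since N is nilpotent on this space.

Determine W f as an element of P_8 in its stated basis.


g(x) = -(1/4)x^8 - (2/3)x^7 - (7/9)x^6 - (109/54)x^5 - (220/81)x^4 - (419/243)x^3 - (412/729)x^2 - (409/4374)x + 43577/26244

order-1 term: -(2/3)x^7 - (5/2)x^4
order-2 term: -(7/9)x^6 - (5/3)x^3
order-3 term: -(14/27)x^5 - (5/9)x^2
order-4 term: -(35/162)x^4 - (5/54)x
order-5 term: -(14/243)x^3 - 1/162
order-6 term: -(7/729)x^2
order-7 term: -(2/2187)x
order-8 term: -1/26244
the series for exp((1/3)D) f terminates at order 8
exp((1/3)D) f = -(1/4)x^8 - (2/3)x^7 - (7/9)x^6 - (109/54)x^5 - (220/81)x^4 - (419/243)x^3 - (412/729)x^2 - (409/4374)x + 43577/26244


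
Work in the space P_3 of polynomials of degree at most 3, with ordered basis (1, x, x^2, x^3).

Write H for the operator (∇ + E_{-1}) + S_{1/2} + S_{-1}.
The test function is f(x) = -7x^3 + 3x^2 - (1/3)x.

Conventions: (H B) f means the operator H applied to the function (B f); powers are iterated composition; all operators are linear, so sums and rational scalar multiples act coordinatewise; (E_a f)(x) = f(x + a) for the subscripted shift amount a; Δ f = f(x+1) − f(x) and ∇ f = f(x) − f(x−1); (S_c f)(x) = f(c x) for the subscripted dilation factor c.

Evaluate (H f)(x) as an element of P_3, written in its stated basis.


the image equals g(x) = -(7/8)x^3 + (27/4)x^2 - (1/6)x

∇ f = -21x^2 + 27x - 31/3
E_{-1} f = -7x^3 + 24x^2 - (82/3)x + 31/3
(∇ + E_{-1}) f = -7x^3 + 3x^2 - (1/3)x
S_{1/2} f = -(7/8)x^3 + (3/4)x^2 - (1/6)x
S_{-1} f = 7x^3 + 3x^2 + (1/3)x
((∇ + E_{-1}) + S_{1/2} + S_{-1}) f = -(7/8)x^3 + (27/4)x^2 - (1/6)x


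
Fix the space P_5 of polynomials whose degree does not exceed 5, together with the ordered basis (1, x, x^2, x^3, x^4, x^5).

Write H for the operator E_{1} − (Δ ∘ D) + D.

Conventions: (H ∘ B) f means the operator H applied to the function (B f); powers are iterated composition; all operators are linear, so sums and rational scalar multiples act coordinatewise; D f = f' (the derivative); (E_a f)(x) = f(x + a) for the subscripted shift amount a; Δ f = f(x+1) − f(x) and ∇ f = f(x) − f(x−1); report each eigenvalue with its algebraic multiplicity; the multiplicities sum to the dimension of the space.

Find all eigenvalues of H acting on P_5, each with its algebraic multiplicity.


λ = 1 (multiplicity 6)

image of 1: 1
image of x: x + 2
image of x^2: x^2 + 4x - 1
image of x^3: x^3 + 6x^2 - 3x - 2
image of x^4: x^4 + 8x^3 - 6x^2 - 8x - 3
image of x^5: x^5 + 10x^4 - 10x^3 - 20x^2 - 15x - 4
the matrix is upper triangular; its diagonal is (1, 1, 1, 1, 1, 1)
for a triangular matrix the eigenvalues are the diagonal entries, with algebraic multiplicity their repetition count


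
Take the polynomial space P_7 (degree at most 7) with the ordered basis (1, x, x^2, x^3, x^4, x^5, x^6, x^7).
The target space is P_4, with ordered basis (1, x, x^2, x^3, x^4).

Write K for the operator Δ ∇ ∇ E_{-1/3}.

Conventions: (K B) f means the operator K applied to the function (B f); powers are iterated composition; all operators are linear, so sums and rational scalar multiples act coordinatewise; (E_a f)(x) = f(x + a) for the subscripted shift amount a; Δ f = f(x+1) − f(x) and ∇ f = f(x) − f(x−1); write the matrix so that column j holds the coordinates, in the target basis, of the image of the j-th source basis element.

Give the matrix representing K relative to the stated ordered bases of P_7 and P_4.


image of 1: 0
image of x: 0
image of x^2: 0
image of x^3: 6
image of x^4: 24x - 20
image of x^5: 60x^2 - 100x + 170/3
image of x^6: 120x^3 - 300x^2 + 340x - 1300/9
image of x^7: 210x^4 - 700x^3 + 1190x^2 - (9100/9)x + 9562/27
each image's coordinates form column j of the matrix

the matrix is [[0, 0, 0, 6, -20, 170/3, -1300/9, 9562/27]; [0, 0, 0, 0, 24, -100, 340, -9100/9]; [0, 0, 0, 0, 0, 60, -300, 1190]; [0, 0, 0, 0, 0, 0, 120, -700]; [0, 0, 0, 0, 0, 0, 0, 210]] (rows listed top to bottom)


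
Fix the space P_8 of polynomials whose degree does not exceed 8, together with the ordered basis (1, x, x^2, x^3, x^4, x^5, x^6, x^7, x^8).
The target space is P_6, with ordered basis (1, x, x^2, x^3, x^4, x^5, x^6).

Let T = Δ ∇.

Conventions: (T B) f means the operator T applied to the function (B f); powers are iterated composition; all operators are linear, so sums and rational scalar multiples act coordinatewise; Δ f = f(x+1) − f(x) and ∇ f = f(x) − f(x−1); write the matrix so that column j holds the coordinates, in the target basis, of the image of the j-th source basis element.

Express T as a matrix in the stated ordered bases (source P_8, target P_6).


the matrix is [[0, 0, 2, 0, 2, 0, 2, 0, 2]; [0, 0, 0, 6, 0, 10, 0, 14, 0]; [0, 0, 0, 0, 12, 0, 30, 0, 56]; [0, 0, 0, 0, 0, 20, 0, 70, 0]; [0, 0, 0, 0, 0, 0, 30, 0, 140]; [0, 0, 0, 0, 0, 0, 0, 42, 0]; [0, 0, 0, 0, 0, 0, 0, 0, 56]] (rows listed top to bottom)

image of 1: 0
image of x: 0
image of x^2: 2
image of x^3: 6x
image of x^4: 12x^2 + 2
image of x^5: 20x^3 + 10x
image of x^6: 30x^4 + 30x^2 + 2
image of x^7: 42x^5 + 70x^3 + 14x
image of x^8: 56x^6 + 140x^4 + 56x^2 + 2
each image's coordinates form column j of the matrix


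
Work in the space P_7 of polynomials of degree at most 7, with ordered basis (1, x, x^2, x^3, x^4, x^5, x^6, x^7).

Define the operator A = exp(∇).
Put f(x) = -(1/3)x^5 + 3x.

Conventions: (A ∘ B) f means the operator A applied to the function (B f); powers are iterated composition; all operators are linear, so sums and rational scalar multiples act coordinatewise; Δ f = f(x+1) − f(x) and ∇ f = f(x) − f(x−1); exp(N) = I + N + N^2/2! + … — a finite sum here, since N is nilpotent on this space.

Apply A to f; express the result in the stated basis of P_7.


the image equals g(x) = -(1/3)x^5 - (5/3)x^4 + (10/3)x^2 + (4/3)x + 7/3

order-1 term: -(5/3)x^4 + (10/3)x^3 - (10/3)x^2 + (5/3)x + 8/3
order-2 term: -(10/3)x^3 + 10x^2 - (35/3)x + 5
order-3 term: -(10/3)x^2 + 10x - 25/3
order-4 term: -(5/3)x + 10/3
order-5 term: -1/3
the series for exp(∇) f terminates at order 5
exp(∇) f = -(1/3)x^5 - (5/3)x^4 + (10/3)x^2 + (4/3)x + 7/3
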